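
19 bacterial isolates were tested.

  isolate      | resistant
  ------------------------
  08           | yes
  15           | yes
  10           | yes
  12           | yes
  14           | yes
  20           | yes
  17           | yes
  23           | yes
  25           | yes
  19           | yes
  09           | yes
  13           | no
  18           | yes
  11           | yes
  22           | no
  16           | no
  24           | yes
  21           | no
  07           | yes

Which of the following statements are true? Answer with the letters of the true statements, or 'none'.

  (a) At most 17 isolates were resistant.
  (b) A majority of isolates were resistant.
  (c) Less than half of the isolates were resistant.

|A| = 19, |A ∩ B| = 15, |A ∖ B| = 4.
(a) |A ∩ B| ≤ 17: holds.
(b) |A ∩ B| > |A ∖ B|: holds.
(c) |A ∩ B| < |A ∖ B|: fails.

(a), (b)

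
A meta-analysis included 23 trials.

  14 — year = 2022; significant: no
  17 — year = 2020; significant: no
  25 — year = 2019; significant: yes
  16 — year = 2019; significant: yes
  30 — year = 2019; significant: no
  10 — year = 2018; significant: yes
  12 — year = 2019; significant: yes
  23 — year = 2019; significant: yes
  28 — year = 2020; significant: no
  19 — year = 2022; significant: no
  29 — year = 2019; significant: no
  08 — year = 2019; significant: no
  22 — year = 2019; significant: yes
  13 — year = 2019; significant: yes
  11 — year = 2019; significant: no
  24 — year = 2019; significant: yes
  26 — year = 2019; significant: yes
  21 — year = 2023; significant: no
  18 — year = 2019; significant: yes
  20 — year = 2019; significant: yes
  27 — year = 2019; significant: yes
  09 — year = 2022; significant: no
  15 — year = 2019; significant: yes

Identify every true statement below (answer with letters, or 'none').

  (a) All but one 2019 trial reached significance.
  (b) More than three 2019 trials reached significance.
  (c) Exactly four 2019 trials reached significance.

(b)

|A| = 16, |A ∩ B| = 12, |A ∖ B| = 4.
(a) |A ∖ B| = 1: fails.
(b) |A ∩ B| > 3: holds.
(c) |A ∩ B| = 4: fails.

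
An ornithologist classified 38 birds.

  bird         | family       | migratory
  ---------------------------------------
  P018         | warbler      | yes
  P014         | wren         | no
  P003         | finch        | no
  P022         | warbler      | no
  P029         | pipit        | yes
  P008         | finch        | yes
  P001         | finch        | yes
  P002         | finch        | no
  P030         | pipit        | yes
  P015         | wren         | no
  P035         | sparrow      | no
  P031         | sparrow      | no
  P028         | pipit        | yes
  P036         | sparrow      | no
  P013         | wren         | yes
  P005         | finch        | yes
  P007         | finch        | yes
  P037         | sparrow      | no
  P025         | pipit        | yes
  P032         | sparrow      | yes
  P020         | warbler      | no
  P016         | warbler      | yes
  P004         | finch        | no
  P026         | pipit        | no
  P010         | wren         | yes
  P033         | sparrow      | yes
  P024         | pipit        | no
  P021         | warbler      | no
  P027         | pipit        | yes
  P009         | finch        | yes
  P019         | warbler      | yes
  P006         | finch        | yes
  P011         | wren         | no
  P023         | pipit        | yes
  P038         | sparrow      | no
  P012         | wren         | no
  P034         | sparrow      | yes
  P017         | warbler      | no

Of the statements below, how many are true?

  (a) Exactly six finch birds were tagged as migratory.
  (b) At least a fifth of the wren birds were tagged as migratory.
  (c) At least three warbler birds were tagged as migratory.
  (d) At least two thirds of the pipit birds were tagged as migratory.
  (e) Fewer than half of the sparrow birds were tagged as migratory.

(a) finch: |A| = 9, |A ∩ B| = 6; needs |A ∩ B| = 6 — true.
(b) wren: |A| = 6, |A ∩ B| = 2; needs |A ∩ B| / |A| ≥ 1/5 — true.
(c) warbler: |A| = 7, |A ∩ B| = 3; needs |A ∩ B| ≥ 3 — true.
(d) pipit: |A| = 8, |A ∩ B| = 6; needs |A ∩ B| / |A| ≥ 2/3 — true.
(e) sparrow: |A| = 8, |A ∩ B| = 3; needs |A ∩ B| < |A ∖ B| — true.

5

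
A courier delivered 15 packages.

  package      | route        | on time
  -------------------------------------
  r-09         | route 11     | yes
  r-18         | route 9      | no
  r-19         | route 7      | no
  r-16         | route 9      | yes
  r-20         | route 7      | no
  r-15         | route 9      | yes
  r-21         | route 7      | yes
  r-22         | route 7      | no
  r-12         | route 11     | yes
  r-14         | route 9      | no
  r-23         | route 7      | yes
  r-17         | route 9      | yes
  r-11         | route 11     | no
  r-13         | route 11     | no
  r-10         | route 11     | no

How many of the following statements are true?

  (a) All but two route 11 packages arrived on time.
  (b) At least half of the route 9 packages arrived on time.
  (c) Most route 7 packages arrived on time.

1

(a) route 11: |A| = 5, |A ∩ B| = 2; needs |A ∖ B| = 2 — false.
(b) route 9: |A| = 5, |A ∩ B| = 3; needs |A ∩ B| ≥ |A ∖ B| — true.
(c) route 7: |A| = 5, |A ∩ B| = 2; needs |A ∩ B| > |A ∖ B| — false.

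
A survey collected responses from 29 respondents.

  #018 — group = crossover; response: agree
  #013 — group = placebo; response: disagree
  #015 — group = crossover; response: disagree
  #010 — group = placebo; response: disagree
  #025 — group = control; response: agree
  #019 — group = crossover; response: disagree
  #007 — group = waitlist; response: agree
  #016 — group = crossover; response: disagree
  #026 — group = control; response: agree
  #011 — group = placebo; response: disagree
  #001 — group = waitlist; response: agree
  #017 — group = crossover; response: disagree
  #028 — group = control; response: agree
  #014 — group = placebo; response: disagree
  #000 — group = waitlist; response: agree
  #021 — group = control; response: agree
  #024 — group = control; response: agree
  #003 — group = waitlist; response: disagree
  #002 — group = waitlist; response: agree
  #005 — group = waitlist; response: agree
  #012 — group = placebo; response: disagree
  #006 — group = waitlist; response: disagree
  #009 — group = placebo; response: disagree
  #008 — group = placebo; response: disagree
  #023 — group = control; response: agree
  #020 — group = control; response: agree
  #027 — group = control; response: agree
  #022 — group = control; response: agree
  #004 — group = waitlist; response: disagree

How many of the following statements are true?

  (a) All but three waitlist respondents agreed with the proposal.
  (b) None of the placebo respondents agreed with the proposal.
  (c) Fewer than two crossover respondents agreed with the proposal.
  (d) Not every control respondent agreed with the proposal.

3

(a) waitlist: |A| = 8, |A ∩ B| = 5; needs |A ∖ B| = 3 — true.
(b) placebo: |A| = 7, |A ∩ B| = 0; needs A ∩ B = ∅ (|A ∩ B| = 0) — true.
(c) crossover: |A| = 5, |A ∩ B| = 1; needs |A ∩ B| < 2 — true.
(d) control: |A| = 9, |A ∩ B| = 9; needs A ⊄ B (|A ∖ B| ≥ 1) — false.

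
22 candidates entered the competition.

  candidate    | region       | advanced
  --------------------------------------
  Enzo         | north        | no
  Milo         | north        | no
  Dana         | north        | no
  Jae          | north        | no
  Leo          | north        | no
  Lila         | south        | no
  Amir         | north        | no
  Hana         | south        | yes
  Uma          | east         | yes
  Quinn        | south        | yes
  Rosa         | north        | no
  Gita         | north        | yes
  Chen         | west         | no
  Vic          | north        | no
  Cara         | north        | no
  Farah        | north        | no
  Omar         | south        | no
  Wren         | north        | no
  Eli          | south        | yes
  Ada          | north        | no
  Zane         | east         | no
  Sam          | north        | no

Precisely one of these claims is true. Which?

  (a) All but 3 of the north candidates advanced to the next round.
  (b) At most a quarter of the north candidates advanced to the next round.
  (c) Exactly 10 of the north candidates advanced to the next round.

|A| = 14, |A ∩ B| = 1, |A ∖ B| = 13.
(a) requires |A ∖ B| = 3: false.
(b) requires |A ∩ B| / |A| ≤ 1/4: true.
(c) requires |A ∩ B| = 10: false.

(b)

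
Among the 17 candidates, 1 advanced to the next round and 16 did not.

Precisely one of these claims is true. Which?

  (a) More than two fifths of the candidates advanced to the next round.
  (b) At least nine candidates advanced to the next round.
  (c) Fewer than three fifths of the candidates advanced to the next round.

(c)

|A| = 17, |A ∩ B| = 1, |A ∖ B| = 16.
(a) requires |A ∩ B| / |A| > 2/5: false.
(b) requires |A ∩ B| ≥ 9: false.
(c) requires |A ∩ B| / |A| < 3/5: true.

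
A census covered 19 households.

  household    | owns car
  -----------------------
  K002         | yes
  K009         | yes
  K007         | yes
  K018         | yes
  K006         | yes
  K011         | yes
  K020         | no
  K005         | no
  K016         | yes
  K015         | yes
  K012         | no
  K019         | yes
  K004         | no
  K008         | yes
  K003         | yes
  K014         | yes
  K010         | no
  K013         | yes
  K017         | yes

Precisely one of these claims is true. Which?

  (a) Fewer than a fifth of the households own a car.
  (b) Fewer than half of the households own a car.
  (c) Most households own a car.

(c)

|A| = 19, |A ∩ B| = 14, |A ∖ B| = 5.
(a) requires |A ∩ B| / |A| < 1/5: false.
(b) requires |A ∩ B| < |A ∖ B|: false.
(c) requires |A ∩ B| > |A ∖ B|: true.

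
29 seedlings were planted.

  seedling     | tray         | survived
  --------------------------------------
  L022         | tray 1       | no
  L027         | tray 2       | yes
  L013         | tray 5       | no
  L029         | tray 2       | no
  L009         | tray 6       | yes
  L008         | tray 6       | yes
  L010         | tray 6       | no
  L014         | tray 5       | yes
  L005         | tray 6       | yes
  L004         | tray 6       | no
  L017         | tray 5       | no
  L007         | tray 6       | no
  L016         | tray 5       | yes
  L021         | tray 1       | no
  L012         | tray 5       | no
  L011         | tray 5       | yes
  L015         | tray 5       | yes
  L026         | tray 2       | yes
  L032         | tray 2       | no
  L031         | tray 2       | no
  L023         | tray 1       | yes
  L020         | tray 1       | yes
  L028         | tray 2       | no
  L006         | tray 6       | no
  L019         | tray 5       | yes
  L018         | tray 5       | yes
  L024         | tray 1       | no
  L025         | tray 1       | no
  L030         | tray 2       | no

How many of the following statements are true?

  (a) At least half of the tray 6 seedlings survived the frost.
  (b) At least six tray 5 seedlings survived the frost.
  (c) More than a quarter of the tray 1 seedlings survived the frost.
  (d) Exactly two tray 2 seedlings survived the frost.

3

(a) tray 6: |A| = 7, |A ∩ B| = 3; needs |A ∩ B| ≥ |A ∖ B| — false.
(b) tray 5: |A| = 9, |A ∩ B| = 6; needs |A ∩ B| ≥ 6 — true.
(c) tray 1: |A| = 6, |A ∩ B| = 2; needs |A ∩ B| / |A| > 1/4 — true.
(d) tray 2: |A| = 7, |A ∩ B| = 2; needs |A ∩ B| = 2 — true.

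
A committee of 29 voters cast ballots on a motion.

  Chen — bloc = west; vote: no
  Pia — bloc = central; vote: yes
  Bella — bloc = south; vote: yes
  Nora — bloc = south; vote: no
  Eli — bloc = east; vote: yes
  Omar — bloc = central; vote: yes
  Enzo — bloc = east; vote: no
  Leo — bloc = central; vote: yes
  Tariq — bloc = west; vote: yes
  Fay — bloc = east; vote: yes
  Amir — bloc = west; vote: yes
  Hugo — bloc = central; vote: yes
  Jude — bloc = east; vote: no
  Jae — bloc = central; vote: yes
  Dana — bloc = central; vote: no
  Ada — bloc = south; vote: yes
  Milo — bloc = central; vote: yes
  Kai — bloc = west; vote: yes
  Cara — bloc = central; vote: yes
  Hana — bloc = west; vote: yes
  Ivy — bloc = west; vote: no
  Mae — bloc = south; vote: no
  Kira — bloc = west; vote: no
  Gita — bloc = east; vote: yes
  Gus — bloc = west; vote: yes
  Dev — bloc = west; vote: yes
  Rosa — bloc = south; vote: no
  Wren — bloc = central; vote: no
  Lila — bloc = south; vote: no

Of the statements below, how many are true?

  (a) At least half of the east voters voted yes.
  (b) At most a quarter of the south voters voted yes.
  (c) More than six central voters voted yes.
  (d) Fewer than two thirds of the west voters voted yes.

2

(a) east: |A| = 5, |A ∩ B| = 3; needs |A ∩ B| ≥ |A ∖ B| — true.
(b) south: |A| = 6, |A ∩ B| = 2; needs |A ∩ B| / |A| ≤ 1/4 — false.
(c) central: |A| = 9, |A ∩ B| = 7; needs |A ∩ B| > 6 — true.
(d) west: |A| = 9, |A ∩ B| = 6; needs |A ∩ B| / |A| < 2/3 — false.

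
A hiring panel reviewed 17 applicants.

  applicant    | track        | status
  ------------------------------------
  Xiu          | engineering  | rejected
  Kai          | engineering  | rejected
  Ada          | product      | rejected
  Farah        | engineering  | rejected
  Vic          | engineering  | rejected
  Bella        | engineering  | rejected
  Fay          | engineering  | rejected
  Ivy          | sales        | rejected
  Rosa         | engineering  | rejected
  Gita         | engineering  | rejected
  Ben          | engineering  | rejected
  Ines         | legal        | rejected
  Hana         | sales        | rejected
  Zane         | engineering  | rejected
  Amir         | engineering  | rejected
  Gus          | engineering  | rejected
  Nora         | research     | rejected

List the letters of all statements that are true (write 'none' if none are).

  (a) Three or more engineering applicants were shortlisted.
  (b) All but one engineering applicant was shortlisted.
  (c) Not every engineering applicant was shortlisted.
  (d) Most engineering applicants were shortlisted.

|A| = 12, |A ∩ B| = 0, |A ∖ B| = 12.
(a) |A ∩ B| ≥ 3: fails.
(b) |A ∖ B| = 1: fails.
(c) A ⊄ B (|A ∖ B| ≥ 1): holds.
(d) |A ∩ B| > |A ∖ B|: fails.

(c)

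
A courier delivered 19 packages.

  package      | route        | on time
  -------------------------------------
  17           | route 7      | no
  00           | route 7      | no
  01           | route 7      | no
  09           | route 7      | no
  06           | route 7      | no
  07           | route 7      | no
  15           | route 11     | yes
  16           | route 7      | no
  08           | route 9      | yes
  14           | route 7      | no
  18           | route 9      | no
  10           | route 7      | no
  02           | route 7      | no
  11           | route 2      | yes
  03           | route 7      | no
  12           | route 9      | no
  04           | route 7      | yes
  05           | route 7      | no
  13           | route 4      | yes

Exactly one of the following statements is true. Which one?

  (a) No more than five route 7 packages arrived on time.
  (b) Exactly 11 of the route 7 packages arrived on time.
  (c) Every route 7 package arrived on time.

|A| = 13, |A ∩ B| = 1, |A ∖ B| = 12.
(a) requires |A ∩ B| ≤ 5: true.
(b) requires |A ∩ B| = 11: false.
(c) requires A ⊆ B, i.e. every element of A is in B (|A ∖ B| = 0): false.

(a)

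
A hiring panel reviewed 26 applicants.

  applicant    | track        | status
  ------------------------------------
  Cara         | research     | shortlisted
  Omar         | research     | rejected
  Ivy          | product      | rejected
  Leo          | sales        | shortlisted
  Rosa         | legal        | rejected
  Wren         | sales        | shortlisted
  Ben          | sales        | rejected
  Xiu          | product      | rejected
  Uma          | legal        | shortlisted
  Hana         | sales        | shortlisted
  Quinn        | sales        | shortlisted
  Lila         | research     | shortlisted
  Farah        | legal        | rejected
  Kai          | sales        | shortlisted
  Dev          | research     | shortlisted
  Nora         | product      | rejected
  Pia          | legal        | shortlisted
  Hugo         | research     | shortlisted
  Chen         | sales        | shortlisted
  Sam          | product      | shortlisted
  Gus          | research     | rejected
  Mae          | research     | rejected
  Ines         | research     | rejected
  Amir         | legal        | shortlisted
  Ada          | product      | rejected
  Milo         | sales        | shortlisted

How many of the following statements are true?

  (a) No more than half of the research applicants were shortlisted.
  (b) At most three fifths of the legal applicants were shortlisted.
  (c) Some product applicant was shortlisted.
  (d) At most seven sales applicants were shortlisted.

(a) research: |A| = 8, |A ∩ B| = 4; needs |A ∩ B| ≤ |A ∖ B| — true.
(b) legal: |A| = 5, |A ∩ B| = 3; needs |A ∩ B| / |A| ≤ 3/5 — true.
(c) product: |A| = 5, |A ∩ B| = 1; needs A ∩ B ≠ ∅ (|A ∩ B| ≥ 1) — true.
(d) sales: |A| = 8, |A ∩ B| = 7; needs |A ∩ B| ≤ 7 — true.

4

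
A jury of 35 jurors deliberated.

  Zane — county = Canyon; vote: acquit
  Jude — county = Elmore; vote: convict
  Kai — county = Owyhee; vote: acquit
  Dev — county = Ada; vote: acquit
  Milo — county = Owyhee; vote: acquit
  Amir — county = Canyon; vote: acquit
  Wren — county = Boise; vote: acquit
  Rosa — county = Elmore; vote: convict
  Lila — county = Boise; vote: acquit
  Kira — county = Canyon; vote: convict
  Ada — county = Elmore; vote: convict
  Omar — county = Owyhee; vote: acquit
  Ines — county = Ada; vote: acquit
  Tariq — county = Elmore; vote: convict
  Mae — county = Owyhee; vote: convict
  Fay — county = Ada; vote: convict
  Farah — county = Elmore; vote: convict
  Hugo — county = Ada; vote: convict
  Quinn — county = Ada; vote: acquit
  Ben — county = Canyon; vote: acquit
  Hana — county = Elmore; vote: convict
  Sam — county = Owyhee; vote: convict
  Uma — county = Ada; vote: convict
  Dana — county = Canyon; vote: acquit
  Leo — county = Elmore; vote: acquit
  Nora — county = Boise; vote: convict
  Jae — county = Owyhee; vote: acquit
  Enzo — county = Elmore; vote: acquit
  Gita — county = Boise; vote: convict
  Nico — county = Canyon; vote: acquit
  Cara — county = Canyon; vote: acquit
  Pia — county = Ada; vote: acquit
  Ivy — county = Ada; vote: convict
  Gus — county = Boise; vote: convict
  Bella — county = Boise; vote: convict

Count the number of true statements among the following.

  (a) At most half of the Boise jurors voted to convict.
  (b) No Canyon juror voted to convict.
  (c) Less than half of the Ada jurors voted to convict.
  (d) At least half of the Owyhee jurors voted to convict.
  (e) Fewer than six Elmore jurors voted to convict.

0

(a) Boise: |A| = 6, |A ∩ B| = 4; needs |A ∩ B| ≤ |A ∖ B| — false.
(b) Canyon: |A| = 7, |A ∩ B| = 1; needs A ∩ B = ∅ (|A ∩ B| = 0) — false.
(c) Ada: |A| = 8, |A ∩ B| = 4; needs |A ∩ B| < |A ∖ B| — false.
(d) Owyhee: |A| = 6, |A ∩ B| = 2; needs |A ∩ B| ≥ |A ∖ B| — false.
(e) Elmore: |A| = 8, |A ∩ B| = 6; needs |A ∩ B| < 6 — false.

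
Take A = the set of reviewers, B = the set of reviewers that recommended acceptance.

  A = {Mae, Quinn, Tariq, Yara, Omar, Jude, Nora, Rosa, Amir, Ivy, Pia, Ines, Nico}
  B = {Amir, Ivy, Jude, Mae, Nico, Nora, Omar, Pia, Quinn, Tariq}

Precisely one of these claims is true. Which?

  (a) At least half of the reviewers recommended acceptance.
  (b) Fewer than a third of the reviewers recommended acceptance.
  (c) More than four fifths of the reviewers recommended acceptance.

(a)

|A| = 13, |A ∩ B| = 10, |A ∖ B| = 3.
(a) requires |A ∩ B| ≥ |A ∖ B|: true.
(b) requires |A ∩ B| / |A| < 1/3: false.
(c) requires |A ∩ B| / |A| > 4/5: false.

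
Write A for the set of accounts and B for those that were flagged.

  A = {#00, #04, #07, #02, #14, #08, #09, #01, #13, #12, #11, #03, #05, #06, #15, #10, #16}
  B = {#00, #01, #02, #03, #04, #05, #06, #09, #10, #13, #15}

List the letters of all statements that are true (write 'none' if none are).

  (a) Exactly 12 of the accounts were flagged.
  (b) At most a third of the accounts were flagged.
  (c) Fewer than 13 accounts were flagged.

(c)

|A| = 17, |A ∩ B| = 11, |A ∖ B| = 6.
(a) |A ∩ B| = 12: fails.
(b) |A ∩ B| / |A| ≤ 1/3: fails.
(c) |A ∩ B| < 13: holds.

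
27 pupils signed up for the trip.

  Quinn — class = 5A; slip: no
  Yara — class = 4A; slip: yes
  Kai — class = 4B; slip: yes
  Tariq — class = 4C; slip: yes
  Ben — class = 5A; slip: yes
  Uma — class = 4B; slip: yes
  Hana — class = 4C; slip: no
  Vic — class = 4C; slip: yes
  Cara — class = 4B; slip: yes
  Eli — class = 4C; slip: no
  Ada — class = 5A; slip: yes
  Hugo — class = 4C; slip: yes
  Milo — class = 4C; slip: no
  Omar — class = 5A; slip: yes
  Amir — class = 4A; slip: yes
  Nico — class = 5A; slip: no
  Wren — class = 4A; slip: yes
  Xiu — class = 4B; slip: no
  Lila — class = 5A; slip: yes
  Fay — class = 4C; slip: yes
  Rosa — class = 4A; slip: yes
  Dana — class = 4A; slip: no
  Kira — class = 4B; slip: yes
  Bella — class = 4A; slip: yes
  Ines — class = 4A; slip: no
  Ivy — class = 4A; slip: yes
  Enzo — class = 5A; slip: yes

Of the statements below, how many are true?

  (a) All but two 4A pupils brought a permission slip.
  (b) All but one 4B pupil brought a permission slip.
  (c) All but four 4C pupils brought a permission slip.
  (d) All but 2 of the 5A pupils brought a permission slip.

3

(a) 4A: |A| = 8, |A ∩ B| = 6; needs |A ∖ B| = 2 — true.
(b) 4B: |A| = 5, |A ∩ B| = 4; needs |A ∖ B| = 1 — true.
(c) 4C: |A| = 7, |A ∩ B| = 4; needs |A ∖ B| = 4 — false.
(d) 5A: |A| = 7, |A ∩ B| = 5; needs |A ∖ B| = 2 — true.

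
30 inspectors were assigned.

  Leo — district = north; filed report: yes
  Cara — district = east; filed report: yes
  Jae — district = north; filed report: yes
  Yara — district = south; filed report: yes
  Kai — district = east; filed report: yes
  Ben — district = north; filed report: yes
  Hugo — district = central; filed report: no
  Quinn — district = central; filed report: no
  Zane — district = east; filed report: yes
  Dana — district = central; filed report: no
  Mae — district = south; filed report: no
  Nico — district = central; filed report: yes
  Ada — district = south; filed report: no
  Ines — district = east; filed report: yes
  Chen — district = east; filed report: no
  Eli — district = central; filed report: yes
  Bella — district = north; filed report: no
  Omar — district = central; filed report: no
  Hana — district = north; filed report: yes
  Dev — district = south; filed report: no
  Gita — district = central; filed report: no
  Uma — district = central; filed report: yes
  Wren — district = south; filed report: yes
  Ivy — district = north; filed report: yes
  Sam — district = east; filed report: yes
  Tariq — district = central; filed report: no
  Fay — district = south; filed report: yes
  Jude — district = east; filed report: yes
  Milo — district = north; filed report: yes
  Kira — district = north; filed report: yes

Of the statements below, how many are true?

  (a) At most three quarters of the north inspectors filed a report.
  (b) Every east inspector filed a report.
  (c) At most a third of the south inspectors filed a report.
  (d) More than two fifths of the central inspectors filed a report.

(a) north: |A| = 8, |A ∩ B| = 7; needs |A ∩ B| / |A| ≤ 3/4 — false.
(b) east: |A| = 7, |A ∩ B| = 6; needs A ⊆ B, i.e. every element of A is in B (|A ∖ B| = 0) — false.
(c) south: |A| = 6, |A ∩ B| = 3; needs |A ∩ B| / |A| ≤ 1/3 — false.
(d) central: |A| = 9, |A ∩ B| = 3; needs |A ∩ B| / |A| > 2/5 — false.

0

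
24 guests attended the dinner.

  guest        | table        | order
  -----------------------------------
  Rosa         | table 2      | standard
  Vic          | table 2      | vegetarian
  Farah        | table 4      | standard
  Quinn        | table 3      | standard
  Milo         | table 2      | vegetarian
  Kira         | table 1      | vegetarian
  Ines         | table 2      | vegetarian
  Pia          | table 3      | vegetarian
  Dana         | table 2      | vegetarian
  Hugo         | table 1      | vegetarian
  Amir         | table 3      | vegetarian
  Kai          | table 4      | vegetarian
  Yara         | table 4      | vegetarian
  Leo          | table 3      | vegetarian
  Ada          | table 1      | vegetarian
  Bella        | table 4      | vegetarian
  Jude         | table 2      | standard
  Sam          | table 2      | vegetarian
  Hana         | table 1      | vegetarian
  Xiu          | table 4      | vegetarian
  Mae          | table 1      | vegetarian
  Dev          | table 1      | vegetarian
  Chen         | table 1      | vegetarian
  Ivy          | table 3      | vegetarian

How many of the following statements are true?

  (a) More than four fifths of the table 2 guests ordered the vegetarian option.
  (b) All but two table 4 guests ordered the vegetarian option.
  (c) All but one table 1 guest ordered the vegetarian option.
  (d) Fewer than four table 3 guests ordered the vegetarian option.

0

(a) table 2: |A| = 7, |A ∩ B| = 5; needs |A ∩ B| / |A| > 4/5 — false.
(b) table 4: |A| = 5, |A ∩ B| = 4; needs |A ∖ B| = 2 — false.
(c) table 1: |A| = 7, |A ∩ B| = 7; needs |A ∖ B| = 1 — false.
(d) table 3: |A| = 5, |A ∩ B| = 4; needs |A ∩ B| < 4 — false.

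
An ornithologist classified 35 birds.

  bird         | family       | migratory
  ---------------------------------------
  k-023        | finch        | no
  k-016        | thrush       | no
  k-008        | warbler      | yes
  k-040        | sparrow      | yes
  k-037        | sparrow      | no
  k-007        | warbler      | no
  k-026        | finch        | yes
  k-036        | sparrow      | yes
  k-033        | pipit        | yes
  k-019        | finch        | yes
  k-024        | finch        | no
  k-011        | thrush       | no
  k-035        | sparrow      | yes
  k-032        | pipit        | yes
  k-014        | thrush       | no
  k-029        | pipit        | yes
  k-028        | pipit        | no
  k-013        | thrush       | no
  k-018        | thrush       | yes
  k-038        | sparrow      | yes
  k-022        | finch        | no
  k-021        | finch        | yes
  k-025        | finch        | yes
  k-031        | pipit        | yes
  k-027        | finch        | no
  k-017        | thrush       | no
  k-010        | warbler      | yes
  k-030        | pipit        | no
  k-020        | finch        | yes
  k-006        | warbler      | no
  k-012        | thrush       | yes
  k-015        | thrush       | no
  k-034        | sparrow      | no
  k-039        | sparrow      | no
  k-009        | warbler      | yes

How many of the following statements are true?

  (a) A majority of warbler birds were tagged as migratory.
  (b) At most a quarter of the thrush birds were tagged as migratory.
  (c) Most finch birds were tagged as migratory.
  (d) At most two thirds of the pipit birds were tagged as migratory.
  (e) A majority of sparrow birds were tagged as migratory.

(a) warbler: |A| = 5, |A ∩ B| = 3; needs |A ∩ B| > |A ∖ B| — true.
(b) thrush: |A| = 8, |A ∩ B| = 2; needs |A ∩ B| / |A| ≤ 1/4 — true.
(c) finch: |A| = 9, |A ∩ B| = 5; needs |A ∩ B| > |A ∖ B| — true.
(d) pipit: |A| = 6, |A ∩ B| = 4; needs |A ∩ B| / |A| ≤ 2/3 — true.
(e) sparrow: |A| = 7, |A ∩ B| = 4; needs |A ∩ B| > |A ∖ B| — true.

5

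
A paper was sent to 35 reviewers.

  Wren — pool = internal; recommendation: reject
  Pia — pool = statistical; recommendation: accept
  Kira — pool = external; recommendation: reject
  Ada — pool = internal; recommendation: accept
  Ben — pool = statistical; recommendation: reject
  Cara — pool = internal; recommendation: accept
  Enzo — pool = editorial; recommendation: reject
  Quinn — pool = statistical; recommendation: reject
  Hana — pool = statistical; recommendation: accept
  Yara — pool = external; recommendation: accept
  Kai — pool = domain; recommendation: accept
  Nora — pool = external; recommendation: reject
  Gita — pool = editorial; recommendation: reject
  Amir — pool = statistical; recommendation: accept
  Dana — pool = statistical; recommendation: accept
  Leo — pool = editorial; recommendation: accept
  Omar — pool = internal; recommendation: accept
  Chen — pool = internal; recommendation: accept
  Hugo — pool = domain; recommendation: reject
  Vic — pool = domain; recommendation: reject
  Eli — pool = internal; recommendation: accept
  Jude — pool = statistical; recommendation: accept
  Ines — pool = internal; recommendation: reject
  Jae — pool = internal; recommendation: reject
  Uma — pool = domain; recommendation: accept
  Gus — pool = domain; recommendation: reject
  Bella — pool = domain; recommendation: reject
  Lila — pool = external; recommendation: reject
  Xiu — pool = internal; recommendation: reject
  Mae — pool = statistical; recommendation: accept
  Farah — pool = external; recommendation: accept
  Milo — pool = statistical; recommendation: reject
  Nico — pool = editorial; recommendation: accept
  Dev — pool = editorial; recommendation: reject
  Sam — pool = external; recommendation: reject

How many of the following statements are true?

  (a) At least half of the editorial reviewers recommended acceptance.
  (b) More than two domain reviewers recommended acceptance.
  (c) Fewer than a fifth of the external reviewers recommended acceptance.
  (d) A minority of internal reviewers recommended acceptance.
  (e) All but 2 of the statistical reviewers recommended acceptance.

(a) editorial: |A| = 5, |A ∩ B| = 2; needs |A ∩ B| ≥ |A ∖ B| — false.
(b) domain: |A| = 6, |A ∩ B| = 2; needs |A ∩ B| > 2 — false.
(c) external: |A| = 6, |A ∩ B| = 2; needs |A ∩ B| / |A| < 1/5 — false.
(d) internal: |A| = 9, |A ∩ B| = 5; needs |A ∩ B| < |A ∖ B| — false.
(e) statistical: |A| = 9, |A ∩ B| = 6; needs |A ∖ B| = 2 — false.

0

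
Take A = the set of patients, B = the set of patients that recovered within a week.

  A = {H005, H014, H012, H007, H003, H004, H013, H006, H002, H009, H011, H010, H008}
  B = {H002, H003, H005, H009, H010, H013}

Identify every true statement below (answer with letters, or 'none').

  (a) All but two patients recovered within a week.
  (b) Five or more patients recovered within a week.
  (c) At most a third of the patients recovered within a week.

(b)

|A| = 13, |A ∩ B| = 6, |A ∖ B| = 7.
(a) |A ∖ B| = 2: fails.
(b) |A ∩ B| ≥ 5: holds.
(c) |A ∩ B| / |A| ≤ 1/3: fails.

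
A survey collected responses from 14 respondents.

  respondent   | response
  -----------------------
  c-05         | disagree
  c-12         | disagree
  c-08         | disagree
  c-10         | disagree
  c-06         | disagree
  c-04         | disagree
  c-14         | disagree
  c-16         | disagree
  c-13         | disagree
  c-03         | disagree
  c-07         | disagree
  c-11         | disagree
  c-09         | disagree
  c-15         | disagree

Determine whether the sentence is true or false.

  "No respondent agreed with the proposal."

The determiner here denotes the relation: A ∩ B = ∅ (|A ∩ B| = 0).
A (the restrictor) = {c-05, c-12, c-08, c-10, c-06, c-04, c-14, c-16, c-13, c-03, c-07, c-11, c-09, c-15}, |A| = 14.
A ∩ B = {}, so |A ∩ B| = 0.
So the statement is true.

True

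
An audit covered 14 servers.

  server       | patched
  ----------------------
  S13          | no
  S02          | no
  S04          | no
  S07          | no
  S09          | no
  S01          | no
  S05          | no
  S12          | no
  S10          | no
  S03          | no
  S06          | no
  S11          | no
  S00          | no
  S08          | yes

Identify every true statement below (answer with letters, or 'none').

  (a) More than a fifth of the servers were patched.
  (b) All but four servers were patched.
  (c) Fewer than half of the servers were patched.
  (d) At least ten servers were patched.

(c)

|A| = 14, |A ∩ B| = 1, |A ∖ B| = 13.
(a) |A ∩ B| / |A| > 1/5: fails.
(b) |A ∖ B| = 4: fails.
(c) |A ∩ B| < |A ∖ B|: holds.
(d) |A ∩ B| ≥ 10: fails.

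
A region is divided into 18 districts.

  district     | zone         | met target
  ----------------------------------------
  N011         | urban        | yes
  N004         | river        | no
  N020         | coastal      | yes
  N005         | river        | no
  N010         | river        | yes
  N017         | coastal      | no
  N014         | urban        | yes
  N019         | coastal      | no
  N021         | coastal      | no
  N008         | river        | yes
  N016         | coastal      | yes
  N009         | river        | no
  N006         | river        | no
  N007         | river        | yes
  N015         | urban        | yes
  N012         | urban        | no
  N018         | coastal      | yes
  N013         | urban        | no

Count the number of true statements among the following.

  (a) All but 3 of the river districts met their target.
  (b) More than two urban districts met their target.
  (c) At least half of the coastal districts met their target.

(a) river: |A| = 7, |A ∩ B| = 3; needs |A ∖ B| = 3 — false.
(b) urban: |A| = 5, |A ∩ B| = 3; needs |A ∩ B| > 2 — true.
(c) coastal: |A| = 6, |A ∩ B| = 3; needs |A ∩ B| ≥ |A ∖ B| — true.

2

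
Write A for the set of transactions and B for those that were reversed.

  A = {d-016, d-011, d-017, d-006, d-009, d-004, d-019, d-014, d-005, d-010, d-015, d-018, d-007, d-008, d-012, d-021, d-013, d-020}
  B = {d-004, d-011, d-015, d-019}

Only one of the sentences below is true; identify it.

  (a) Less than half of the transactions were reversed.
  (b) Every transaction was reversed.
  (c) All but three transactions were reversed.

(a)

|A| = 18, |A ∩ B| = 4, |A ∖ B| = 14.
(a) requires |A ∩ B| < |A ∖ B|: true.
(b) requires A ⊆ B, i.e. every element of A is in B (|A ∖ B| = 0): false.
(c) requires |A ∖ B| = 3: false.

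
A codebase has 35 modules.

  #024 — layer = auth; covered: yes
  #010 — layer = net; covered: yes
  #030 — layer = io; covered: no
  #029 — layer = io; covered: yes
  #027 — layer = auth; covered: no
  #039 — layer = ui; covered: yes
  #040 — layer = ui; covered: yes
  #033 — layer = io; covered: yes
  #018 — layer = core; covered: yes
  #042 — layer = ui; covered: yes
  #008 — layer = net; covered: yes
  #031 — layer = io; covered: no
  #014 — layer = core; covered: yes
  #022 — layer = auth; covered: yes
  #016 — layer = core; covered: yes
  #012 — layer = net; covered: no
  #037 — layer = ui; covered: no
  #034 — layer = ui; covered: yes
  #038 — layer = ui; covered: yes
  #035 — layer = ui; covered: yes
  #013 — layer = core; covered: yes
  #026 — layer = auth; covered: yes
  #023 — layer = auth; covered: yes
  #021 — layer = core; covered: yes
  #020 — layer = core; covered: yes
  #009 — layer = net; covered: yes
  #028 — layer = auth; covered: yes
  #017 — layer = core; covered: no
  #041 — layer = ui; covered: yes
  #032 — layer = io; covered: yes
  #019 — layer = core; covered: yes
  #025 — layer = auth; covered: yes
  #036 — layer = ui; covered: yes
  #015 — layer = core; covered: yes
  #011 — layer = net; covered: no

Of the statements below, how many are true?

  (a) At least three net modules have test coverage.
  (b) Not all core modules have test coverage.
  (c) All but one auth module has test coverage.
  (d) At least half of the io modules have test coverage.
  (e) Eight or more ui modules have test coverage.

(a) net: |A| = 5, |A ∩ B| = 3; needs |A ∩ B| ≥ 3 — true.
(b) core: |A| = 9, |A ∩ B| = 8; needs A ⊄ B (|A ∖ B| ≥ 1) — true.
(c) auth: |A| = 7, |A ∩ B| = 6; needs |A ∖ B| = 1 — true.
(d) io: |A| = 5, |A ∩ B| = 3; needs |A ∩ B| ≥ |A ∖ B| — true.
(e) ui: |A| = 9, |A ∩ B| = 8; needs |A ∩ B| ≥ 8 — true.

5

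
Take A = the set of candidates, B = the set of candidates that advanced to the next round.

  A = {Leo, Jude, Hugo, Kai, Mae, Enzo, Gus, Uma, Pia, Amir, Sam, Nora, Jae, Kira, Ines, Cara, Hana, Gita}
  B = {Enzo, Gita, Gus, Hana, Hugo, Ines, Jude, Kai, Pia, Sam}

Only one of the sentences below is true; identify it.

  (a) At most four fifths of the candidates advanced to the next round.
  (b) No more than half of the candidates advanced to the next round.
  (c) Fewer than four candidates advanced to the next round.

|A| = 18, |A ∩ B| = 10, |A ∖ B| = 8.
(a) requires |A ∩ B| / |A| ≤ 4/5: true.
(b) requires |A ∩ B| ≤ |A ∖ B|: false.
(c) requires |A ∩ B| < 4: false.

(a)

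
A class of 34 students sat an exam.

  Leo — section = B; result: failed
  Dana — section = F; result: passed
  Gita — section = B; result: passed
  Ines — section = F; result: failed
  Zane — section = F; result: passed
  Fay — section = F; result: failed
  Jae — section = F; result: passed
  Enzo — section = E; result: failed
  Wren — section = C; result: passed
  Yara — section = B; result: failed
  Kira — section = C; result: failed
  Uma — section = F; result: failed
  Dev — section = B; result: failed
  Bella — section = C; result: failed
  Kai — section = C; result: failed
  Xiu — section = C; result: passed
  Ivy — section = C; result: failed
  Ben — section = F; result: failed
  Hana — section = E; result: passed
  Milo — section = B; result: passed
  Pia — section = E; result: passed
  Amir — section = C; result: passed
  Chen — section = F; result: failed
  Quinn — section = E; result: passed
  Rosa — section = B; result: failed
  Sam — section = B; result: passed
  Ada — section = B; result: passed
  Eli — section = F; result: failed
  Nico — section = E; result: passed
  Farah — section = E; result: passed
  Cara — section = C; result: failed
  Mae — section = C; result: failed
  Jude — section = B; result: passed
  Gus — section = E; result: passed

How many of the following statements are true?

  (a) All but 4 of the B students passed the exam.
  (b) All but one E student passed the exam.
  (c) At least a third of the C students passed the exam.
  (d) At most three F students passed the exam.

4

(a) B: |A| = 9, |A ∩ B| = 5; needs |A ∖ B| = 4 — true.
(b) E: |A| = 7, |A ∩ B| = 6; needs |A ∖ B| = 1 — true.
(c) C: |A| = 9, |A ∩ B| = 3; needs |A ∩ B| / |A| ≥ 1/3 — true.
(d) F: |A| = 9, |A ∩ B| = 3; needs |A ∩ B| ≤ 3 — true.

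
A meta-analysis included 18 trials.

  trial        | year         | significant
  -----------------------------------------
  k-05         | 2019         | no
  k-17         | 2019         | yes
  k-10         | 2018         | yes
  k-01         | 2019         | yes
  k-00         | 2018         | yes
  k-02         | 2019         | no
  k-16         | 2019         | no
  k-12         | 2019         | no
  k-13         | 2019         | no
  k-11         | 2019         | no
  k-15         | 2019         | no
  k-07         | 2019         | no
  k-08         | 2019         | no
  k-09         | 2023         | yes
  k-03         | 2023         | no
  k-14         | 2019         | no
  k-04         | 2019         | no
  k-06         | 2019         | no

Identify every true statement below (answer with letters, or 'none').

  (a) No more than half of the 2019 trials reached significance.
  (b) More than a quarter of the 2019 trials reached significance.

(a)

|A| = 14, |A ∩ B| = 2, |A ∖ B| = 12.
(a) |A ∩ B| ≤ |A ∖ B|: holds.
(b) |A ∩ B| / |A| > 1/4: fails.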